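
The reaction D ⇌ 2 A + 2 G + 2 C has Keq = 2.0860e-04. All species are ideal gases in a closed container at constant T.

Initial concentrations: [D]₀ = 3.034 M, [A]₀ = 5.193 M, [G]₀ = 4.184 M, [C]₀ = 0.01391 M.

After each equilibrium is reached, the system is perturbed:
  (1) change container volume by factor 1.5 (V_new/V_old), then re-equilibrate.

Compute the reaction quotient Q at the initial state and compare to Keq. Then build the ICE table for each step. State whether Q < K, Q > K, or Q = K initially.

Q₀ = 0.03011 vs Keq = 2.0860e-04 ⇒ Q>K, reverse
Step 1:
                  D         A         G         C
  I           3.034     5.193     4.184   0.01391
  C        0.006372  -0.01274  -0.01274  -0.01274
  E            3.04      5.18     4.171  0.001165
  solve Keq expr → x = -0.006372; check Q = 2.0860e-04
Then change container volume by factor 1.5 (V_new/V_old).
Step 2:
                  D         A         G         C
  I           2.027     3.454     2.781 7.7698e-04
  C       -6.8094e-04  0.001362  0.001362  0.001362
  E           2.026     3.455     2.782  0.002139
  solve Keq expr → x = 6.8094e-04; check Q = 2.0860e-04

Q₀ = 0.03011; Q > K (proceeds reverse)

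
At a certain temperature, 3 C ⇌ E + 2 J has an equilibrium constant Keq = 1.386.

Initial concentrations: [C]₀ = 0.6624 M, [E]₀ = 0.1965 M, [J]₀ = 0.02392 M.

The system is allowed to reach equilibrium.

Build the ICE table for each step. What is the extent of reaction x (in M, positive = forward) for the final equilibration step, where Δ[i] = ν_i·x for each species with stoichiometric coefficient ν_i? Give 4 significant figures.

Q₀ = 3.8683e-04 vs Keq = 1.386 ⇒ Q<K, forward
Step 1:
                  C         E         J
  init       0.6624    0.1965   0.02392
  Δ         -0.3937    0.1312    0.2625
  eq         0.2687    0.3277    0.2864
  solve Keq expr → x = 0.1312; check Q = 1.386

x = 0.1312 M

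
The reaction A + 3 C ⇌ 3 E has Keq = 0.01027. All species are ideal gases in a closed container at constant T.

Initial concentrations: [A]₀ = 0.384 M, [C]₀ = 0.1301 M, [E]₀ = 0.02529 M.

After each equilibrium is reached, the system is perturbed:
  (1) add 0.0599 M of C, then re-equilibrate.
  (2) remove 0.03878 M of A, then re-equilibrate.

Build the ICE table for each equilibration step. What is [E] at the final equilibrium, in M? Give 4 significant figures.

[E]_eq = 0.02846 M

Q₀ = 0.01913 vs Keq = 0.01027 ⇒ Q>K, reverse
Step 1:
                   A          C          E
  init         0.384     0.1301    0.02529
  Δ         0.001356   0.004068  -0.004068
  eq          0.3854     0.1342    0.02122
  solve Keq expr → x = -0.001356; check Q = 0.01027
Then add 0.0599 M of C.
Step 2:
                   A          C          E
  init        0.3854     0.1941    0.02122
  Δ        -0.002707  -0.008121   0.008121
  eq          0.3826     0.1859    0.02934
  solve Keq expr → x = 0.002707; check Q = 0.01027
Then remove 0.03878 M of A.
Step 3:
                   A          C          E
  init        0.3439     0.1859    0.02934
  Δ       2.9468e-04 8.8404e-04 -8.8404e-04
  eq          0.3442     0.1868    0.02846
  solve Keq expr → x = -2.9468e-04; check Q = 0.01027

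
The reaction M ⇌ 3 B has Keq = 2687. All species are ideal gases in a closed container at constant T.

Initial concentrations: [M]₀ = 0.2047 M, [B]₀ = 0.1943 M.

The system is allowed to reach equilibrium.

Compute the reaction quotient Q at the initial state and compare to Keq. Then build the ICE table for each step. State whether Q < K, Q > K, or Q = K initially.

Q₀ = 0.03583 vs Keq = 2687 ⇒ Q<K, forward
Step 1:
                   M          B
  I           0.2047     0.1943
  C          -0.2045     0.6135
  E       1.9618e-04     0.8078
  solve Keq expr → x = 0.2045; check Q = 2687

Q₀ = 0.03583; Q < K (proceeds forward)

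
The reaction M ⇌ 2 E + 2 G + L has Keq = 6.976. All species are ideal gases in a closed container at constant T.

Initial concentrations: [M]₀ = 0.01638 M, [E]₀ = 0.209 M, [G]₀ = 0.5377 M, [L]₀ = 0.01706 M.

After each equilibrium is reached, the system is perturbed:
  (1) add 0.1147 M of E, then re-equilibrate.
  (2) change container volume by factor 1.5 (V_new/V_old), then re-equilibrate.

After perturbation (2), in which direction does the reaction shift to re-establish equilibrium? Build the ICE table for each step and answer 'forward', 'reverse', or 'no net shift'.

Direction: forward

Q₀ = 0.01315 vs Keq = 6.976 ⇒ Q<K, forward
Step 1:
                  M         E         G         L
  I         0.01638     0.209    0.5377   0.01706
  C        -0.01629   0.03258   0.03258   0.01629
  E       9.0734e-05    0.2416    0.5703   0.03335
  solve Keq expr → x = 0.01629; check Q = 6.976
Then add 0.1147 M of E.
Step 2:
                  M         E         G         L
  I       9.0734e-05    0.3563    0.5703   0.03335
  C       1.0561e-04 -2.1122e-04 -2.1122e-04 -1.0561e-04
  E       1.9634e-04    0.3561    0.5701   0.03324
  solve Keq expr → x = -1.0561e-04; check Q = 6.976
Then change container volume by factor 1.5 (V_new/V_old).
Step 3:
                  M         E         G         L
  I       1.3090e-04    0.2374      0.38   0.02216
  C       -1.0484e-04 2.0969e-04 2.0969e-04 1.0484e-04
  E       2.6053e-05    0.2376    0.3803   0.02227
  solve Keq expr → x = 1.0484e-04; check Q = 6.976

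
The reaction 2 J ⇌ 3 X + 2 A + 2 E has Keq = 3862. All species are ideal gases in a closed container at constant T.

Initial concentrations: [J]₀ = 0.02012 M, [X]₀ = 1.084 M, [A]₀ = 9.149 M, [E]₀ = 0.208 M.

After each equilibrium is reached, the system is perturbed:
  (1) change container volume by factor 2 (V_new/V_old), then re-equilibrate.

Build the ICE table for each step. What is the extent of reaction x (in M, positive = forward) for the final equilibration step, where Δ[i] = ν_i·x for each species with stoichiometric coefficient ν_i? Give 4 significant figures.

x = 0.006274 M

Q₀ = 1.1395e+04 vs Keq = 3862 ⇒ Q>K, reverse
Step 1:
                   J          X          A          E
  I          0.02012      1.084      9.149      0.208
  C          0.01167   -0.01751   -0.01167   -0.01167
  E          0.03179      1.066      9.137     0.1963
  solve Keq expr → x = -0.005836; check Q = 3862
Then change container volume by factor 2 (V_new/V_old).
Step 2:
                   J          X          A          E
  I           0.0159     0.5332      4.569    0.09816
  C         -0.01255    0.01882    0.01255    0.01255
  E         0.003348     0.5521      4.581     0.1107
  solve Keq expr → x = 0.006274; check Q = 3862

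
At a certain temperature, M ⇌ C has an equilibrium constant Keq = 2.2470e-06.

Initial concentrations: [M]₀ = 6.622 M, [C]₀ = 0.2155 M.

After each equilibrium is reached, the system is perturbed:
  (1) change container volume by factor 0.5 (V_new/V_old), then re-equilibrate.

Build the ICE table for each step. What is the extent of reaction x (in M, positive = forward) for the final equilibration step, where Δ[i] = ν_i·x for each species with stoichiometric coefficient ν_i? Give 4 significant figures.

x = 0 M

Q₀ = 0.03254 vs Keq = 2.2470e-06 ⇒ Q>K, reverse
Step 1:
                  M         C
  I           6.622    0.2155
  C          0.2155   -0.2155
  E           6.837 1.5364e-05
  solve Keq expr → x = -0.2155; check Q = 2.2470e-06
Then change container volume by factor 0.5 (V_new/V_old).
Step 2:
                  M         C
  I           13.67 3.0728e-05
  C               0         0
  E           13.67 3.0728e-05
  solve Keq expr → x = 0; check Q = 2.2470e-06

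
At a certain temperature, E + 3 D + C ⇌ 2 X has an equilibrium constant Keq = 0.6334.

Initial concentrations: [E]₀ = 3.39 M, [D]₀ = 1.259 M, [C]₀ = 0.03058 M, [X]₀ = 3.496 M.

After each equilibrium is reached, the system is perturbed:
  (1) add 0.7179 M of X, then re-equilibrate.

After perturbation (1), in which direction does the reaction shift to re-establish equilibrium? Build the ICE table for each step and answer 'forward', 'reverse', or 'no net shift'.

Q₀ = 59.08 vs Keq = 0.6334 ⇒ Q>K, reverse
Step 1:
                    E           D           C           X
  Initial        3.39       1.259     0.03058       3.496
  Change       0.3086      0.9258      0.3086     -0.6172
  Equil         3.699       2.185      0.3392       2.879
  solve Keq expr → x = -0.3086; check Q = 0.6334
Then add 0.7179 M of X.
Step 2:
                    E           D           C           X
  Initial       3.699       2.185      0.3392       3.597
  Change      0.05496      0.1649     0.05496     -0.1099
  Equil         3.754        2.35      0.3942       3.487
  solve Keq expr → x = -0.05496; check Q = 0.6334

Direction: reverse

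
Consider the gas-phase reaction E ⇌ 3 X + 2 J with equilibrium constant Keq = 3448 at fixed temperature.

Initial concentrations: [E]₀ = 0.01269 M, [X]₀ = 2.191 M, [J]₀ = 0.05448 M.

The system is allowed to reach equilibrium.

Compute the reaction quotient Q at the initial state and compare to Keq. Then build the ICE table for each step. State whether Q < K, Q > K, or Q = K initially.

Q₀ = 2.46; Q < K (proceeds forward)

Q₀ = 2.46 vs Keq = 3448 ⇒ Q<K, forward
Step 1:
                    E           X           J
  init        0.01269       2.191     0.05448
  Δ          -0.01267     0.03801     0.02534
  eq       2.0464e-05       2.229     0.07982
  solve Keq expr → x = 0.01267; check Q = 3448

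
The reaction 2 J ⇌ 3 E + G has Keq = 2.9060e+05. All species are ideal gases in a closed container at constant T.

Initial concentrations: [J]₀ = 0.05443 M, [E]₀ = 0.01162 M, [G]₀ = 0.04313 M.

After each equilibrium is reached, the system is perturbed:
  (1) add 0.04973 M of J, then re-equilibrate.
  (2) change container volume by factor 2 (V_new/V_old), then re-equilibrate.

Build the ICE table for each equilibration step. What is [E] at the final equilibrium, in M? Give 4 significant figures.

[E]_eq = 0.08392 M

Q₀ = 2.2841e-05 vs Keq = 2.9060e+05 ⇒ Q<K, forward
Step 1:
                    J           E           G
  Initial     0.05443     0.01162     0.04313
  Change     -0.05442     0.08162     0.02721
  Equil    1.4008e-05     0.09324     0.07034
  solve Keq expr → x = 0.02721; check Q = 2.9060e+05
Then add 0.04973 M of J.
Step 2:
                    J           E           G
  Initial     0.04974     0.09324     0.07034
  Change      -0.0497     0.07456     0.02485
  Equil    3.9341e-05      0.1678     0.09519
  solve Keq expr → x = 0.02485; check Q = 2.9060e+05
Then change container volume by factor 2 (V_new/V_old).
Step 3:
                    J           E           G
  Initial  1.9670e-05      0.0839      0.0476
  Change  -9.8320e-06  1.4748e-05  4.9160e-06
  Equil    9.8382e-06     0.08392      0.0476
  solve Keq expr → x = 4.9160e-06; check Q = 2.9060e+05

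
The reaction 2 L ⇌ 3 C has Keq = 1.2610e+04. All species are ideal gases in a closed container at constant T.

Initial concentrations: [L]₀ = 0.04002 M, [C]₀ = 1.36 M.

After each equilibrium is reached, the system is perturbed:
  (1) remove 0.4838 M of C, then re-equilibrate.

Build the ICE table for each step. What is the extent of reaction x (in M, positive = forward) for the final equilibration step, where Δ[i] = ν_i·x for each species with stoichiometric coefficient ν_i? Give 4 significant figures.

Q₀ = 1571 vs Keq = 1.2610e+04 ⇒ Q<K, forward
Step 1:
                   L          C
  Initial    0.04002       1.36
  Change     -0.0253    0.03795
  Equil      0.01472      1.398
  solve Keq expr → x = 0.01265; check Q = 1.2610e+04
Then remove 0.4838 M of C.
Step 2:
                   L          C
  Initial    0.01472     0.9142
  Change   -0.006805    0.01021
  Equil     0.007914     0.9244
  solve Keq expr → x = 0.003402; check Q = 1.2610e+04

x = 0.003402 M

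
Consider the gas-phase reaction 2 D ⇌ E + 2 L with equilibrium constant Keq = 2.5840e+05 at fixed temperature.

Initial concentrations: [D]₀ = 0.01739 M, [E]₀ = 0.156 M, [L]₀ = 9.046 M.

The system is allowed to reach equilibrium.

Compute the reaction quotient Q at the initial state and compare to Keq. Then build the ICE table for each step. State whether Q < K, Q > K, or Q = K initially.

Q₀ = 4.2212e+04; Q < K (proceeds forward)

Q₀ = 4.2212e+04 vs Keq = 2.5840e+05 ⇒ Q<K, forward
Step 1:
                    D           E           L
  init        0.01739       0.156       9.046
  Δ          -0.01024    0.005119     0.01024
  eq         0.007151      0.1611       9.056
  solve Keq expr → x = 0.005119; check Q = 2.5840e+05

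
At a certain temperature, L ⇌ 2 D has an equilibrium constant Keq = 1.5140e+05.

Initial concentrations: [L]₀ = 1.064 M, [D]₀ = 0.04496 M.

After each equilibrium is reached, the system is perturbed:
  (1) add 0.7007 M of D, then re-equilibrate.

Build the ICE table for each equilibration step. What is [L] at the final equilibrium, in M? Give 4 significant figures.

[L]_eq = 5.4540e-05 M

Q₀ = 0.0019 vs Keq = 1.5140e+05 ⇒ Q<K, forward
Step 1:
                    L           D
  I             1.064     0.04496
  C            -1.064       2.128
  E        3.1185e-05       2.173
  solve Keq expr → x = 1.064; check Q = 1.5140e+05
Then add 0.7007 M of D.
Step 2:
                    L           D
  I        3.1185e-05       2.874
  C        2.3354e-05 -4.6708e-05
  E        5.4540e-05       2.874
  solve Keq expr → x = -2.3354e-05; check Q = 1.5140e+05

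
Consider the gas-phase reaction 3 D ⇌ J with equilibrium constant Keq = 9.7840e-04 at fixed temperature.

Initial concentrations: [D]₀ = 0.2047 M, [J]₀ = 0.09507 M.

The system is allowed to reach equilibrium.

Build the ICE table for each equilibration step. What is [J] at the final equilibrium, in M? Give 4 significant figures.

[J]_eq = 1.1480e-04 M

Q₀ = 11.08 vs Keq = 9.7840e-04 ⇒ Q>K, reverse
Step 1:
                    D           J
  Initial      0.2047     0.09507
  Change       0.2849    -0.09496
  Equil        0.4896  1.1480e-04
  solve Keq expr → x = -0.09496; check Q = 9.7840e-04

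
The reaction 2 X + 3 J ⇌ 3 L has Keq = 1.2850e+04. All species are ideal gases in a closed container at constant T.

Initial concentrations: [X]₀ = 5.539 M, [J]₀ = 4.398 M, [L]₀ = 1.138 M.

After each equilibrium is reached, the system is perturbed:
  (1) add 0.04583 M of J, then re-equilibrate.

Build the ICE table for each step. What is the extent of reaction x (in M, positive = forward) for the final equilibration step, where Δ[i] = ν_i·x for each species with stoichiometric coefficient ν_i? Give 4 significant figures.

Q₀ = 5.6467e-04 vs Keq = 1.2850e+04 ⇒ Q<K, forward
Step 1:
                   X          J          L
  I            5.539      4.398      1.138
  C           -2.852     -4.278      4.278
  E            2.687     0.1197      5.416
  solve Keq expr → x = 1.426; check Q = 1.2850e+04
Then add 0.04583 M of J.
Step 2:
                   X          J          L
  I            2.687     0.1655      5.416
  C         -0.02932   -0.04397    0.04397
  E            2.657     0.1215       5.46
  solve Keq expr → x = 0.01466; check Q = 1.2850e+04

x = 0.01466 M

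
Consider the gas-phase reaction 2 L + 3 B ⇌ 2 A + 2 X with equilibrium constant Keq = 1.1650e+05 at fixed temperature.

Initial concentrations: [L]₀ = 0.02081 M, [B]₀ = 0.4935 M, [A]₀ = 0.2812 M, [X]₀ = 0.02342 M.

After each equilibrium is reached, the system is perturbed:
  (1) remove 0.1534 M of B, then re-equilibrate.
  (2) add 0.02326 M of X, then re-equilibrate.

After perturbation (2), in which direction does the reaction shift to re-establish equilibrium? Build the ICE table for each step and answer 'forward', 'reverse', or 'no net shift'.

Q₀ = 0.8333 vs Keq = 1.1650e+05 ⇒ Q<K, forward
Step 1:
                   L          B          A          X
  init       0.02081     0.4935     0.2812    0.02342
  Δ         -0.02069   -0.03103    0.02069    0.02069
  eq      1.2404e-04     0.4625     0.3019    0.04411
  solve Keq expr → x = 0.01034; check Q = 1.1650e+05
Then remove 0.1534 M of B.
Step 2:
                   L          B          A          X
  init    1.2404e-04     0.3091     0.3019    0.04411
  Δ       1.0223e-04 1.5334e-04 -1.0223e-04 -1.0223e-04
  eq      2.2626e-04     0.3092     0.3018      0.044
  solve Keq expr → x = -5.1113e-05; check Q = 1.1650e+05
Then add 0.02326 M of X.
Step 3:
                   L          B          A          X
  init    2.2626e-04     0.3092     0.3018    0.06726
  Δ       1.1856e-04 1.7784e-04 -1.1856e-04 -1.1856e-04
  eq      3.4482e-04     0.3094     0.3017    0.06715
  solve Keq expr → x = -5.9279e-05; check Q = 1.1650e+05

Direction: reverse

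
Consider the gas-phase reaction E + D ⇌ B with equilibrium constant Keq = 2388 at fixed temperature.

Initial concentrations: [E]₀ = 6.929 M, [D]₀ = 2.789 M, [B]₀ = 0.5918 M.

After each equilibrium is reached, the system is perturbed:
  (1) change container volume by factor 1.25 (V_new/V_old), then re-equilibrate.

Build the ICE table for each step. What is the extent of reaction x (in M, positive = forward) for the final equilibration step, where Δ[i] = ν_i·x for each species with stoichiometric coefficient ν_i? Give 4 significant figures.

x = -6.8365e-05 M

Q₀ = 0.03062 vs Keq = 2388 ⇒ Q<K, forward
Step 1:
                   E          D          B
  Initial      6.929      2.789     0.5918
  Change      -2.789     -2.789      2.789
  Equil         4.14 3.4190e-04       3.38
  solve Keq expr → x = 2.789; check Q = 2388
Then change container volume by factor 1.25 (V_new/V_old).
Step 2:
                   E          D          B
  Initial      3.312 2.7352e-04      2.704
  Change  6.8365e-05 6.8365e-05 -6.8365e-05
  Equil        3.312 3.4189e-04      2.704
  solve Keq expr → x = -6.8365e-05; check Q = 2388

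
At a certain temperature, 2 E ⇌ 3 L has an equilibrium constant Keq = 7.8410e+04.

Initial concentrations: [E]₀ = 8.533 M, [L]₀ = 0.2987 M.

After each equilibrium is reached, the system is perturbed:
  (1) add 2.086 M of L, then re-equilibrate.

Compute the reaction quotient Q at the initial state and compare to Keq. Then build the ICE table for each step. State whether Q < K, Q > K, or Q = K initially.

Q₀ = 3.6602e-04 vs Keq = 7.8410e+04 ⇒ Q<K, forward
Step 1:
                  E         L
  init        8.533    0.2987
  Δ          -8.368     12.55
  eq         0.1645     12.85
  solve Keq expr → x = 4.184; check Q = 7.8410e+04
Then add 2.086 M of L.
Step 2:
                  E         L
  init       0.1645     14.94
  Δ         0.04039  -0.06058
  eq         0.2049     14.88
  solve Keq expr → x = -0.02019; check Q = 7.8410e+04

Q₀ = 3.6602e-04; Q < K (proceeds forward)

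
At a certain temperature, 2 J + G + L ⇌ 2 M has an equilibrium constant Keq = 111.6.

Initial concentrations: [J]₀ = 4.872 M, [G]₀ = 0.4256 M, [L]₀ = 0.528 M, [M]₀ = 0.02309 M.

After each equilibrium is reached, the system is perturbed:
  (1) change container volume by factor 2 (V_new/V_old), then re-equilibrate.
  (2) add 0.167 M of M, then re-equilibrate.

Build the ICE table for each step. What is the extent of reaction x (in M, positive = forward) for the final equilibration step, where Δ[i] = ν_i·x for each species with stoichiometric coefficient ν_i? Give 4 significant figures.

Q₀ = 9.9953e-05 vs Keq = 111.6 ⇒ Q<K, forward
Step 1:
                  J         G         L         M
  I           4.872    0.4256     0.528   0.02309
  C         -0.8434   -0.4217   -0.4217    0.8434
  E           4.029    0.0039    0.1063    0.8665
  solve Keq expr → x = 0.4217; check Q = 111.6
Then change container volume by factor 2 (V_new/V_old).
Step 2:
                  J         G         L         M
  I           2.014   0.00195   0.05315    0.4332
  C        0.009642  0.004821  0.004821 -0.009642
  E           2.024  0.006771   0.05797    0.4236
  solve Keq expr → x = -0.004821; check Q = 111.6
Then add 0.167 M of M.
Step 3:
                  J         G         L         M
  I           2.024  0.006771   0.05797    0.5906
  C        0.009727  0.004863  0.004863 -0.009727
  E           2.034   0.01163   0.06283    0.5809
  solve Keq expr → x = -0.004863; check Q = 111.6

x = -0.004863 M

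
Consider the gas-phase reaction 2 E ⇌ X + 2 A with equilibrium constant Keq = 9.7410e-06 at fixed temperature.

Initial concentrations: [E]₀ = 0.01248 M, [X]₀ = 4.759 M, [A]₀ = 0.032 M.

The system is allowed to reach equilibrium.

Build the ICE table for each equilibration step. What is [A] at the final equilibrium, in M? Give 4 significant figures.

Q₀ = 31.29 vs Keq = 9.7410e-06 ⇒ Q>K, reverse
Step 1:
                    E           X           A
  Initial     0.01248       4.759       0.032
  Change      0.03194    -0.01597    -0.03194
  Equil       0.04442       4.743  6.3653e-05
  solve Keq expr → x = -0.01597; check Q = 9.7410e-06

[A]_eq = 6.3653e-05 M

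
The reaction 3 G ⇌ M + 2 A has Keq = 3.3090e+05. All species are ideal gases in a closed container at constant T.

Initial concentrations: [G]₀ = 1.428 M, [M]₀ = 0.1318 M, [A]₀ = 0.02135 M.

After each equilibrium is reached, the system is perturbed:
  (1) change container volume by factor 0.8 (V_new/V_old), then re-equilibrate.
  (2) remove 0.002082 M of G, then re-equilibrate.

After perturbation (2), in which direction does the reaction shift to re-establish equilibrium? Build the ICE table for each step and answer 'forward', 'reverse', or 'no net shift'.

Q₀ = 2.0631e-05 vs Keq = 3.3090e+05 ⇒ Q<K, forward
Step 1:
                    G           M           A
  Initial       1.428      0.1318     0.02135
  Change       -1.416       0.472       0.944
  Equil       0.01194      0.6038      0.9654
  solve Keq expr → x = 0.472; check Q = 3.3090e+05
Then change container volume by factor 0.8 (V_new/V_old).
Step 2:
                    G           M           A
  Initial     0.01492      0.7548       1.207
  Change            0           0           0
  Equil       0.01492      0.7548       1.207
  solve Keq expr → x = 0; check Q = 3.3090e+05
Then remove 0.002082 M of G.
Step 3:
                    G           M           A
  Initial     0.01284      0.7548       1.207
  Change     0.002066 -6.8870e-04   -0.001377
  Equil        0.0149      0.7541       1.205
  solve Keq expr → x = -6.8870e-04; check Q = 3.3090e+05

Direction: reverse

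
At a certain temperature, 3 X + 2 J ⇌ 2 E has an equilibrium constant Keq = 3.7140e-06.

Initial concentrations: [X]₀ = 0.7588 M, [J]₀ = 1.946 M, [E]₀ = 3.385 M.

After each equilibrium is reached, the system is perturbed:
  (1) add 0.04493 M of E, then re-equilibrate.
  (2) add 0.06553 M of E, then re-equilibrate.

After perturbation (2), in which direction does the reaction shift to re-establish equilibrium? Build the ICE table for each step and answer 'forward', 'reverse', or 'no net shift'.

Q₀ = 6.925 vs Keq = 3.7140e-06 ⇒ Q>K, reverse
Step 1:
                    X           J           E
  init         0.7588       1.946       3.385
  Δ             4.877       3.251      -3.251
  eq            5.635       5.197       0.134
  solve Keq expr → x = -1.626; check Q = 3.7140e-06
Then add 0.04493 M of E.
Step 2:
                    X           J           E
  init          5.635       5.197      0.1789
  Δ           0.06241     0.04161    -0.04161
  eq            5.698       5.239      0.1373
  solve Keq expr → x = -0.0208; check Q = 3.7140e-06
Then add 0.06553 M of E.
Step 3:
                    X           J           E
  init          5.698       5.239      0.2028
  Δ           0.09091      0.0606     -0.0606
  eq            5.789       5.299      0.1422
  solve Keq expr → x = -0.0303; check Q = 3.7140e-06

Direction: reverse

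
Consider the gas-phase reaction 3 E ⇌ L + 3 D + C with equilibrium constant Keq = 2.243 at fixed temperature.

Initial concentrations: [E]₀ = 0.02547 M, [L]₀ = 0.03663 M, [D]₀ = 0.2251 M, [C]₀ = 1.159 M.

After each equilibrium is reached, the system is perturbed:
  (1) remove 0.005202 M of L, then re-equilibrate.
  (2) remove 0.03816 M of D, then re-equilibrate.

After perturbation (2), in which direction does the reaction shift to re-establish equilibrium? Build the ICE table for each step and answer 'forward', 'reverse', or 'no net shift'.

Q₀ = 29.31 vs Keq = 2.243 ⇒ Q>K, reverse
Step 1:
                  E         L         D         C
  Initial   0.02547   0.03663    0.2251     1.159
  Change    0.02385  -0.00795  -0.02385  -0.00795
  Equil     0.04932   0.02868    0.2013     1.151
  solve Keq expr → x = -0.00795; check Q = 2.243
Then remove 0.005202 M of L.
Step 2:
                  E         L         D         C
  Initial   0.04932   0.02348    0.2013     1.151
  Change  -0.002192 7.3055e-04  0.002192 7.3055e-04
  Equil     0.04713   0.02421    0.2034     1.152
  solve Keq expr → x = 7.3055e-04; check Q = 2.243
Then remove 0.03816 M of D.
Step 3:
                  E         L         D         C
  Initial   0.04713   0.02421    0.1653     1.152
  Change  -0.006256  0.002085  0.006256  0.002085
  Equil     0.04087   0.02629    0.1715     1.154
  solve Keq expr → x = 0.002085; check Q = 2.243

Direction: forward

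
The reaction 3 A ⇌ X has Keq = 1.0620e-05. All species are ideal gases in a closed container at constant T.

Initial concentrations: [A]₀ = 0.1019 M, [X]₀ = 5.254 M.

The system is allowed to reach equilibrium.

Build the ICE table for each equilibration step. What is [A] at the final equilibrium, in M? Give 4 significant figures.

Q₀ = 4966 vs Keq = 1.0620e-05 ⇒ Q>K, reverse
Step 1:
                    A           X
  init         0.1019       5.254
  Δ             15.64      -5.213
  eq            15.74     0.04141
  solve Keq expr → x = -5.213; check Q = 1.0620e-05

[A]_eq = 15.74 M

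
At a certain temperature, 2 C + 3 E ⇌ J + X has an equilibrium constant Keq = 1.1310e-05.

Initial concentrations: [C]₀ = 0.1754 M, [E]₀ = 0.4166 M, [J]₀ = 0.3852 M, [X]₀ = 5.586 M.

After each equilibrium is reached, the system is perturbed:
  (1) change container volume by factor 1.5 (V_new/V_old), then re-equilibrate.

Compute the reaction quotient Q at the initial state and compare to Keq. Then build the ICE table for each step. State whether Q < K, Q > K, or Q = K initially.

Q₀ = 967.3; Q > K (proceeds reverse)

Q₀ = 967.3 vs Keq = 1.1310e-05 ⇒ Q>K, reverse
Step 1:
                   C          E          J          X
  init        0.1754     0.4166     0.3852      5.586
  Δ           0.7704      1.156    -0.3852    -0.3852
  eq          0.9458      1.572 7.5593e-06      5.201
  solve Keq expr → x = -0.3852; check Q = 1.1310e-05
Then change container volume by factor 1.5 (V_new/V_old).
Step 2:
                   C          E          J          X
  init        0.6305      1.048 5.0395e-06      3.467
  Δ       7.0925e-06 1.0639e-05 -3.5463e-06 -3.5463e-06
  eq          0.6305      1.048 1.4933e-06      3.467
  solve Keq expr → x = -3.5463e-06; check Q = 1.1310e-05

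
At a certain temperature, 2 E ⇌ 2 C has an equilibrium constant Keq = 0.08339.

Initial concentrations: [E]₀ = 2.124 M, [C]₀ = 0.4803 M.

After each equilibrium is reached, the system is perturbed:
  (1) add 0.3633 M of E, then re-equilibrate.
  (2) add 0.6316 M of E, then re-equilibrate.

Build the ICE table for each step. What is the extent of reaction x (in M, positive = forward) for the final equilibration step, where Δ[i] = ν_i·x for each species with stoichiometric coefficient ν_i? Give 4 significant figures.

x = 0.07076 M

Q₀ = 0.05113 vs Keq = 0.08339 ⇒ Q<K, forward
Step 1:
                   E          C
  I            2.124     0.4803
  C          -0.1032     0.1032
  E            2.021     0.5835
  solve Keq expr → x = 0.05162; check Q = 0.08339
Then add 0.3633 M of E.
Step 2:
                   E          C
  I            2.384     0.5835
  C          -0.0814     0.0814
  E            2.303     0.6649
  solve Keq expr → x = 0.0407; check Q = 0.08339
Then add 0.6316 M of E.
Step 3:
                   E          C
  I            2.934     0.6649
  C          -0.1415     0.1415
  E            2.793     0.8065
  solve Keq expr → x = 0.07076; check Q = 0.08339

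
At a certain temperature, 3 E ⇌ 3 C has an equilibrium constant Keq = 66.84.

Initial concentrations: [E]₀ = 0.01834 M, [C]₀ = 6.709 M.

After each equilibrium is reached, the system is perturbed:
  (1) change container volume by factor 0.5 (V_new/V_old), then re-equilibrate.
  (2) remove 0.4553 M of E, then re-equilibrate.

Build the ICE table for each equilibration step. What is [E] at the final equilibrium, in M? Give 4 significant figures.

[E]_eq = 2.57 M

Q₀ = 4.8953e+07 vs Keq = 66.84 ⇒ Q>K, reverse
Step 1:
                  E         C
  Initial   0.01834     6.709
  Change      1.312    -1.312
  Equil        1.33     5.397
  solve Keq expr → x = -0.4372; check Q = 66.84
Then change container volume by factor 0.5 (V_new/V_old).
Step 2:
                  E         C
  Initial      2.66     10.79
  Change          0         0
  Equil        2.66     10.79
  solve Keq expr → x = 0; check Q = 66.84
Then remove 0.4553 M of E.
Step 3:
                  E         C
  Initial     2.205     10.79
  Change     0.3653   -0.3653
  Equil        2.57     10.43
  solve Keq expr → x = -0.1218; check Q = 66.84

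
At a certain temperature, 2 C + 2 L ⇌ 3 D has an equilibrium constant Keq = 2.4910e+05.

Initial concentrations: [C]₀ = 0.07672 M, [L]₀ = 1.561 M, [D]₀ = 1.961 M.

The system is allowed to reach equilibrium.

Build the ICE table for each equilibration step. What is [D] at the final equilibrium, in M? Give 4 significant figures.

[D]_eq = 2.07 M

Q₀ = 525.8 vs Keq = 2.4910e+05 ⇒ Q<K, forward
Step 1:
                  C         L         D
  I         0.07672     1.561     1.961
  C        -0.07271  -0.07271    0.1091
  E         0.00401     1.488      2.07
  solve Keq expr → x = 0.03636; check Q = 2.4910e+05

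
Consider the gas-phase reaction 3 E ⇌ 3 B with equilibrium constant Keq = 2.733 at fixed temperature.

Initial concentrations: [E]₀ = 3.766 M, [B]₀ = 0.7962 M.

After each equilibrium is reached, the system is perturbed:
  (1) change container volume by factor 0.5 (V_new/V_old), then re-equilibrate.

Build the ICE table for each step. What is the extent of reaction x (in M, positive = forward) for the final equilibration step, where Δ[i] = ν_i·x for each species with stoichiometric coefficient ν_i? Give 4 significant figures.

x = 0 M

Q₀ = 0.00945 vs Keq = 2.733 ⇒ Q<K, forward
Step 1:
                    E           B
  I             3.766      0.7962
  C            -1.864       1.864
  E             1.902        2.66
  solve Keq expr → x = 0.6212; check Q = 2.733
Then change container volume by factor 0.5 (V_new/V_old).
Step 2:
                    E           B
  I             3.805        5.32
  C                 0           0
  E             3.805        5.32
  solve Keq expr → x = 0; check Q = 2.733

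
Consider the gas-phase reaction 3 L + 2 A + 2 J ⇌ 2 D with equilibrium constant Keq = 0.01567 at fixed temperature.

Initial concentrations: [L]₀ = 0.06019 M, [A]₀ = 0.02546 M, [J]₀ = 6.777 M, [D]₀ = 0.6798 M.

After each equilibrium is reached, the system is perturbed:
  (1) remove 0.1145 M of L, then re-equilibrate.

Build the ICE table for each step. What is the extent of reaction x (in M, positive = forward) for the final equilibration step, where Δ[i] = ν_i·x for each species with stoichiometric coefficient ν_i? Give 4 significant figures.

x = -0.01294 M

Q₀ = 7.1186e+04 vs Keq = 0.01567 ⇒ Q>K, reverse
Step 1:
                  L         A         J         D
  init      0.06019   0.02546     6.777    0.6798
  Δ          0.6491    0.4328    0.4328   -0.4328
  eq         0.7093    0.4582      7.21     0.247
  solve Keq expr → x = -0.2164; check Q = 0.01567
Then remove 0.1145 M of L.
Step 2:
                  L         A         J         D
  init       0.5948    0.4582      7.21     0.247
  Δ         0.03883   0.02589   0.02589  -0.02589
  eq         0.6336    0.4841     7.236    0.2212
  solve Keq expr → x = -0.01294; check Q = 0.01567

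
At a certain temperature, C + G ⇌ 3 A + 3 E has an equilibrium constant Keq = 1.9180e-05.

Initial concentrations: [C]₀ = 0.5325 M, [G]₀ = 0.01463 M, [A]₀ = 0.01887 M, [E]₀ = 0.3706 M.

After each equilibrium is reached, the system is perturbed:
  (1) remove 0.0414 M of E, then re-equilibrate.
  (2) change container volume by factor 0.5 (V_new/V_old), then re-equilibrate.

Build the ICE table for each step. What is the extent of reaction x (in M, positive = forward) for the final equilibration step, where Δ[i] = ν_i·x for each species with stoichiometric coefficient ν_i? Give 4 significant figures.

Q₀ = 4.3900e-05 vs Keq = 1.9180e-05 ⇒ Q>K, reverse
Step 1:
                    C           G           A           E
  I            0.5325     0.01463     0.01887      0.3706
  C           0.00132     0.00132   -0.003961   -0.003961
  E            0.5338     0.01595     0.01491      0.3666
  solve Keq expr → x = -0.00132; check Q = 1.9180e-05
Then remove 0.0414 M of E.
Step 2:
                    C           G           A           E
  I            0.5338     0.01595     0.01491      0.3252
  C       -5.3942e-04 -5.3942e-04    0.001618    0.001618
  E            0.5333     0.01541     0.01653      0.3269
  solve Keq expr → x = 5.3942e-04; check Q = 1.9180e-05
Then change container volume by factor 0.5 (V_new/V_old).
Step 3:
                    C           G           A           E
  I             1.067     0.03082     0.03305      0.6537
  C          0.006223    0.006223    -0.01867    -0.01867
  E             1.073     0.03705     0.01438       0.635
  solve Keq expr → x = -0.006223; check Q = 1.9180e-05

x = -0.006223 M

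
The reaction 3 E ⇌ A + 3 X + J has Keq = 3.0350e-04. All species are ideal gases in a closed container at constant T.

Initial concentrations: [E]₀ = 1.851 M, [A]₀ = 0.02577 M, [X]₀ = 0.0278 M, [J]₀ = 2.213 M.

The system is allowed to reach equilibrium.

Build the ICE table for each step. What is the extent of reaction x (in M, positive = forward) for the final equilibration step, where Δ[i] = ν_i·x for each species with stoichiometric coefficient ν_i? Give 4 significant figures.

x = 0.0566 M

Q₀ = 1.9320e-07 vs Keq = 3.0350e-04 ⇒ Q<K, forward
Step 1:
                   E          A          X          J
  init         1.851    0.02577     0.0278      2.213
  Δ          -0.1698     0.0566     0.1698     0.0566
  eq           1.681    0.08237     0.1976       2.27
  solve Keq expr → x = 0.0566; check Q = 3.0350e-04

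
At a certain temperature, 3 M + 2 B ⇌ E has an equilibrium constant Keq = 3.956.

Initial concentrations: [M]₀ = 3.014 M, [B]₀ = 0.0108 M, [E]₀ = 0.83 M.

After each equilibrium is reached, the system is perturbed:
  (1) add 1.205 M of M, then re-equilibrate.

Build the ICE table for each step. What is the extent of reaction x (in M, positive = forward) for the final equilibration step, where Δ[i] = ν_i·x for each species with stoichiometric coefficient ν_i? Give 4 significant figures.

Q₀ = 259.9 vs Keq = 3.956 ⇒ Q>K, reverse
Step 1:
                   M          B          E
  init         3.014     0.0108       0.83
  Δ           0.1058    0.07054   -0.03527
  eq            3.12    0.08134     0.7947
  solve Keq expr → x = -0.03527; check Q = 3.956
Then add 1.205 M of M.
Step 2:
                   M          B          E
  init         4.325    0.08134     0.7947
  Δ         -0.04534   -0.03023    0.01511
  eq           4.279    0.05111     0.8098
  solve Keq expr → x = 0.01511; check Q = 3.956

x = 0.01511 M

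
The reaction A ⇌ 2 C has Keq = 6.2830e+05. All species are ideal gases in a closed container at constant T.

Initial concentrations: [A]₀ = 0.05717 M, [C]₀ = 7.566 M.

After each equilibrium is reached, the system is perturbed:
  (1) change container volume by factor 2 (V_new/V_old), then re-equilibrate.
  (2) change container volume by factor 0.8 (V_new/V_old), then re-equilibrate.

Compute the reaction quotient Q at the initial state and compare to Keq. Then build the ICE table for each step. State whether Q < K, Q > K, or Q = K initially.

Q₀ = 1001 vs Keq = 6.2830e+05 ⇒ Q<K, forward
Step 1:
                   A          C
  I          0.05717      7.566
  C         -0.05708     0.1142
  E       9.3880e-05       7.68
  solve Keq expr → x = 0.05708; check Q = 6.2830e+05
Then change container volume by factor 2 (V_new/V_old).
Step 2:
                   A          C
  I       4.6940e-05       3.84
  C       -2.3469e-05 4.6939e-05
  E       2.3471e-05       3.84
  solve Keq expr → x = 2.3469e-05; check Q = 6.2830e+05
Then change container volume by factor 0.8 (V_new/V_old).
Step 3:
                   A          C
  I       2.9338e-05        4.8
  C       7.3343e-06 -1.4669e-05
  E       3.6673e-05        4.8
  solve Keq expr → x = -7.3343e-06; check Q = 6.2830e+05

Q₀ = 1001; Q < K (proceeds forward)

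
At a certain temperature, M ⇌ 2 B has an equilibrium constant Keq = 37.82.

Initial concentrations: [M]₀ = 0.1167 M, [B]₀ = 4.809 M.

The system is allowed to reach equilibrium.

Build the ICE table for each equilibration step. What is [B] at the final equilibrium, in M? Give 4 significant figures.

[B]_eq = 4.137 M

Q₀ = 198.2 vs Keq = 37.82 ⇒ Q>K, reverse
Step 1:
                    M           B
  Initial      0.1167       4.809
  Change       0.3359     -0.6718
  Equil        0.4526       4.137
  solve Keq expr → x = -0.3359; check Q = 37.82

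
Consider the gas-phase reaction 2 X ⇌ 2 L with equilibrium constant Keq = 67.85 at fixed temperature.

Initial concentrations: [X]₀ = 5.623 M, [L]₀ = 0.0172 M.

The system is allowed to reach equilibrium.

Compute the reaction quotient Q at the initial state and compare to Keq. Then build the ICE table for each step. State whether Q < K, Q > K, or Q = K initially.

Q₀ = 9.3567e-06; Q < K (proceeds forward)

Q₀ = 9.3567e-06 vs Keq = 67.85 ⇒ Q<K, forward
Step 1:
                    X           L
  I             5.623      0.0172
  C            -5.012       5.012
  E            0.6106        5.03
  solve Keq expr → x = 2.506; check Q = 67.85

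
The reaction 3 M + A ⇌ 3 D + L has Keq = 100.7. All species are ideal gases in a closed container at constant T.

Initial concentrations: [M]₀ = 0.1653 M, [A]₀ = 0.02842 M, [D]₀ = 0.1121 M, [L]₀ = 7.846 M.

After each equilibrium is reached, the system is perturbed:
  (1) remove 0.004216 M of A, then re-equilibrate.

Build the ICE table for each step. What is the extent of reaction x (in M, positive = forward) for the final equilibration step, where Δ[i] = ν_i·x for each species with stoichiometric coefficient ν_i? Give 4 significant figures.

x = -9.4312e-04 M

Q₀ = 86.1 vs Keq = 100.7 ⇒ Q<K, forward
Step 1:
                  M         A         D         L
  I          0.1653   0.02842    0.1121     7.846
  C       -0.002762 -9.2050e-04  0.002762 9.2050e-04
  E          0.1625    0.0275    0.1149     7.847
  solve Keq expr → x = 9.2050e-04; check Q = 100.7
Then remove 0.004216 M of A.
Step 2:
                  M         A         D         L
  I          0.1625   0.02328    0.1149     7.847
  C        0.002829 9.4312e-04 -0.002829 -9.4312e-04
  E          0.1654   0.02423     0.112     7.846
  solve Keq expr → x = -9.4312e-04; check Q = 100.7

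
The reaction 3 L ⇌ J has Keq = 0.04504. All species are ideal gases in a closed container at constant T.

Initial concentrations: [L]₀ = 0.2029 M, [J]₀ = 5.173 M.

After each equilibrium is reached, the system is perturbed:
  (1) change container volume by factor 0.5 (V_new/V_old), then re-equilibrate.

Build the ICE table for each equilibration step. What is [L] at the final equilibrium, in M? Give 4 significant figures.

Q₀ = 619.3 vs Keq = 0.04504 ⇒ Q>K, reverse
Step 1:
                  L         J
  Initial    0.2029     5.173
  Change      4.176    -1.392
  Equil       4.379     3.781
  solve Keq expr → x = -1.392; check Q = 0.04504
Then change container volume by factor 0.5 (V_new/V_old).
Step 2:
                  L         J
  Initial     8.757     7.562
  Change     -3.007     1.002
  Equil        5.75     8.564
  solve Keq expr → x = 1.002; check Q = 0.04504

[L]_eq = 5.75 M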